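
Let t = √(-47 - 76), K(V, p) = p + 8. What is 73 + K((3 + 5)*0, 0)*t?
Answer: 73 + 8*I*√123 ≈ 73.0 + 88.724*I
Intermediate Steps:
K(V, p) = 8 + p
t = I*√123 (t = √(-123) = I*√123 ≈ 11.091*I)
73 + K((3 + 5)*0, 0)*t = 73 + (8 + 0)*(I*√123) = 73 + 8*(I*√123) = 73 + 8*I*√123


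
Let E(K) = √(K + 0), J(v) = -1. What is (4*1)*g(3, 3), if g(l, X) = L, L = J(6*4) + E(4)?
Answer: 4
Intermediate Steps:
E(K) = √K
L = 1 (L = -1 + √4 = -1 + 2 = 1)
g(l, X) = 1
(4*1)*g(3, 3) = (4*1)*1 = 4*1 = 4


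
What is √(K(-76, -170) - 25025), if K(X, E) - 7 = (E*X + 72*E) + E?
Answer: 2*I*√6127 ≈ 156.55*I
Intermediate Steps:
K(X, E) = 7 + 73*E + E*X (K(X, E) = 7 + ((E*X + 72*E) + E) = 7 + ((72*E + E*X) + E) = 7 + (73*E + E*X) = 7 + 73*E + E*X)
√(K(-76, -170) - 25025) = √((7 + 73*(-170) - 170*(-76)) - 25025) = √((7 - 12410 + 12920) - 25025) = √(517 - 25025) = √(-24508) = 2*I*√6127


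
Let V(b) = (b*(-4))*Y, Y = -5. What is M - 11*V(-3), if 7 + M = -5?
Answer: 648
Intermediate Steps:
M = -12 (M = -7 - 5 = -12)
V(b) = 20*b (V(b) = (b*(-4))*(-5) = -4*b*(-5) = 20*b)
M - 11*V(-3) = -12 - 220*(-3) = -12 - 11*(-60) = -12 + 660 = 648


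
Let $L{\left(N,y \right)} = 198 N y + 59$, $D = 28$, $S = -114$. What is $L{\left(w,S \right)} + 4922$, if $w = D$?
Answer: $-627035$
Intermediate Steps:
$w = 28$
$L{\left(N,y \right)} = 59 + 198 N y$ ($L{\left(N,y \right)} = 198 N y + 59 = 59 + 198 N y$)
$L{\left(w,S \right)} + 4922 = \left(59 + 198 \cdot 28 \left(-114\right)\right) + 4922 = \left(59 - 632016\right) + 4922 = -631957 + 4922 = -627035$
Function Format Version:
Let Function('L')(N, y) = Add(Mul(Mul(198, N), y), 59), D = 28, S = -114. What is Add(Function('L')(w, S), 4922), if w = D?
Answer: -627035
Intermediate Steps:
w = 28
Function('L')(N, y) = Add(59, Mul(198, N, y)) (Function('L')(N, y) = Add(Mul(198, N, y), 59) = Add(59, Mul(198, N, y)))
Add(Function('L')(w, S), 4922) = Add(Add(59, Mul(198, 28, -114)), 4922) = Add(Add(59, -632016), 4922) = Add(-631957, 4922) = -627035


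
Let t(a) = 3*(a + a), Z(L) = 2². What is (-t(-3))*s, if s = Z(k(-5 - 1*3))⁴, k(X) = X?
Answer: 4608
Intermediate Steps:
Z(L) = 4
t(a) = 6*a (t(a) = 3*(2*a) = 6*a)
s = 256 (s = 4⁴ = 256)
(-t(-3))*s = -6*(-3)*256 = -1*(-18)*256 = 18*256 = 4608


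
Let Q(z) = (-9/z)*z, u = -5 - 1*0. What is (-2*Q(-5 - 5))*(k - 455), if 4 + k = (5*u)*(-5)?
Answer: -6012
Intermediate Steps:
u = -5 (u = -5 + 0 = -5)
Q(z) = -9
k = 121 (k = -4 + (5*(-5))*(-5) = -4 - 25*(-5) = -4 + 125 = 121)
(-2*Q(-5 - 5))*(k - 455) = (-2*(-9))*(121 - 455) = 18*(-334) = -6012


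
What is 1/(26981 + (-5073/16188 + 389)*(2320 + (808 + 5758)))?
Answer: 142/494280743 ≈ 2.8729e-7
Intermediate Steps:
1/(26981 + (-5073/16188 + 389)*(2320 + (808 + 5758))) = 1/(26981 + (-5073*1/16188 + 389)*(2320 + 6566)) = 1/(26981 + (-89/284 + 389)*8886) = 1/(26981 + (110387/284)*8886) = 1/(26981 + 490449441/142) = 1/(494280743/142) = 142/494280743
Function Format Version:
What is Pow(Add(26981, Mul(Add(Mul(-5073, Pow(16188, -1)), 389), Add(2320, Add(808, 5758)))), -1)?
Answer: Rational(142, 494280743) ≈ 2.8729e-7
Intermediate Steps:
Pow(Add(26981, Mul(Add(Mul(-5073, Pow(16188, -1)), 389), Add(2320, Add(808, 5758)))), -1) = Pow(Add(26981, Mul(Add(Mul(-5073, Rational(1, 16188)), 389), Add(2320, 6566))), -1) = Pow(Add(26981, Mul(Add(Rational(-89, 284), 389), 8886)), -1) = Pow(Add(26981, Mul(Rational(110387, 284), 8886)), -1) = Pow(Add(26981, Rational(490449441, 142)), -1) = Pow(Rational(494280743, 142), -1) = Rational(142, 494280743)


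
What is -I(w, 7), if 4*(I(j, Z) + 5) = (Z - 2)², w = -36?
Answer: -5/4 ≈ -1.2500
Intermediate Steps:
I(j, Z) = -5 + (-2 + Z)²/4 (I(j, Z) = -5 + (Z - 2)²/4 = -5 + (-2 + Z)²/4)
-I(w, 7) = -(-5 + (-2 + 7)²/4) = -(-5 + (¼)*5²) = -(-5 + (¼)*25) = -(-5 + 25/4) = -1*5/4 = -5/4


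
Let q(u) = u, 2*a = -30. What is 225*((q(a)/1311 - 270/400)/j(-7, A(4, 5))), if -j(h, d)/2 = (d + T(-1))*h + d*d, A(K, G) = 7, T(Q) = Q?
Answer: 539955/48944 ≈ 11.032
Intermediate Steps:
a = -15 (a = (½)*(-30) = -15)
j(h, d) = -2*d² - 2*h*(-1 + d) (j(h, d) = -2*((d - 1)*h + d*d) = -2*((-1 + d)*h + d²) = -2*(h*(-1 + d) + d²) = -2*(d² + h*(-1 + d)) = -2*d² - 2*h*(-1 + d))
225*((q(a)/1311 - 270/400)/j(-7, A(4, 5))) = 225*((-15/1311 - 270/400)/(-2*7² + 2*(-7) - 2*7*(-7))) = 225*((-15*1/1311 - 270*1/400)/(-2*49 - 14 + 98)) = 225*((-5/437 - 27/40)/(-98 - 14 + 98)) = 225*(-11999/17480/(-14)) = 225*(-11999/17480*(-1/14)) = 225*(11999/244720) = 539955/48944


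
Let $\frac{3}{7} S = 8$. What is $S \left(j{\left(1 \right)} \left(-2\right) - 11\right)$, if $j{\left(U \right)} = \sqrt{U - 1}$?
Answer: $- \frac{616}{3} \approx -205.33$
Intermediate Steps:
$S = \frac{56}{3}$ ($S = \frac{7}{3} \cdot 8 = \frac{56}{3} \approx 18.667$)
$j{\left(U \right)} = \sqrt{-1 + U}$
$S \left(j{\left(1 \right)} \left(-2\right) - 11\right) = \frac{56 \left(\sqrt{-1 + 1} \left(-2\right) - 11\right)}{3} = \frac{56 \left(\sqrt{0} \left(-2\right) - 11\right)}{3} = \frac{56 \left(0 \left(-2\right) - 11\right)}{3} = \frac{56 \left(0 - 11\right)}{3} = \frac{56}{3} \left(-11\right) = - \frac{616}{3}$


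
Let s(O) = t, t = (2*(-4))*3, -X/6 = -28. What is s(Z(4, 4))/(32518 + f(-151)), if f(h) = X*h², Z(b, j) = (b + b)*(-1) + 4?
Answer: -12/1931543 ≈ -6.2126e-6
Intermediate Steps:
X = 168 (X = -6*(-28) = 168)
Z(b, j) = 4 - 2*b (Z(b, j) = (2*b)*(-1) + 4 = -2*b + 4 = 4 - 2*b)
t = -24 (t = -8*3 = -24)
s(O) = -24
f(h) = 168*h²
s(Z(4, 4))/(32518 + f(-151)) = -24/(32518 + 168*(-151)²) = -24/(32518 + 168*22801) = -24/(32518 + 3830568) = -24/3863086 = -24*1/3863086 = -12/1931543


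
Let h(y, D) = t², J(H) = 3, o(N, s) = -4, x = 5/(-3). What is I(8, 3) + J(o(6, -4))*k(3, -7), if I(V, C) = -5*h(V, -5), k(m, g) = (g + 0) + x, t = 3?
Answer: -71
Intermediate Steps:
x = -5/3 (x = 5*(-⅓) = -5/3 ≈ -1.6667)
k(m, g) = -5/3 + g (k(m, g) = (g + 0) - 5/3 = g - 5/3 = -5/3 + g)
h(y, D) = 9 (h(y, D) = 3² = 9)
I(V, C) = -45 (I(V, C) = -5*9 = -45)
I(8, 3) + J(o(6, -4))*k(3, -7) = -45 + 3*(-5/3 - 7) = -45 + 3*(-26/3) = -45 - 26 = -71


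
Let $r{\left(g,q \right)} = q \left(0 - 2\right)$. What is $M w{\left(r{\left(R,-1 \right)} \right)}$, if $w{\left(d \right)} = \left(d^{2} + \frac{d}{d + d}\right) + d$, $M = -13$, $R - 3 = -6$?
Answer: $- \frac{169}{2} \approx -84.5$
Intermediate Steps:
$R = -3$ ($R = 3 - 6 = -3$)
$r{\left(g,q \right)} = - 2 q$ ($r{\left(g,q \right)} = q \left(-2\right) = - 2 q$)
$w{\left(d \right)} = \frac{1}{2} + d + d^{2}$ ($w{\left(d \right)} = \left(d^{2} + \frac{d}{2 d}\right) + d = \left(d^{2} + \frac{1}{2 d} d\right) + d = \left(d^{2} + \frac{1}{2}\right) + d = \left(\frac{1}{2} + d^{2}\right) + d = \frac{1}{2} + d + d^{2}$)
$M w{\left(r{\left(R,-1 \right)} \right)} = - 13 \left(\frac{1}{2} - -2 + \left(\left(-2\right) \left(-1\right)\right)^{2}\right) = - 13 \left(\frac{1}{2} + 2 + 2^{2}\right) = - 13 \left(\frac{1}{2} + 2 + 4\right) = \left(-13\right) \frac{13}{2} = - \frac{169}{2}$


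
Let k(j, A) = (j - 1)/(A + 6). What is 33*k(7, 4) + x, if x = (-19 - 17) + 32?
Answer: 79/5 ≈ 15.800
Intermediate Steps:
k(j, A) = (-1 + j)/(6 + A)
x = -4 (x = -36 + 32 = -4)
33*k(7, 4) + x = 33*((-1 + 7)/(6 + 4)) - 4 = 33*(6/10) - 4 = 33*((⅒)*6) - 4 = 33*(⅗) - 4 = 99/5 - 4 = 79/5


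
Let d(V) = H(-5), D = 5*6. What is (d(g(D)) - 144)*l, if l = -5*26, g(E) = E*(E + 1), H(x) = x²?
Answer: 15470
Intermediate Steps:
D = 30
g(E) = E*(1 + E)
l = -130
d(V) = 25 (d(V) = (-5)² = 25)
(d(g(D)) - 144)*l = (25 - 144)*(-130) = -119*(-130) = 15470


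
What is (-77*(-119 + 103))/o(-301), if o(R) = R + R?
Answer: -88/43 ≈ -2.0465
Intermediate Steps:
o(R) = 2*R
(-77*(-119 + 103))/o(-301) = (-77*(-119 + 103))/((2*(-301))) = -77*(-16)/(-602) = 1232*(-1/602) = -88/43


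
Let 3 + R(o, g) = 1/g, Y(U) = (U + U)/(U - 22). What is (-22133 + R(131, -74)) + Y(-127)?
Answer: -244052889/11026 ≈ -22134.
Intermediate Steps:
Y(U) = 2*U/(-22 + U) (Y(U) = (2*U)/(-22 + U) = 2*U/(-22 + U))
R(o, g) = -3 + 1/g
(-22133 + R(131, -74)) + Y(-127) = (-22133 + (-3 + 1/(-74))) + 2*(-127)/(-22 - 127) = (-22133 + (-3 - 1/74)) + 2*(-127)/(-149) = (-22133 - 223/74) + 2*(-127)*(-1/149) = -1638065/74 + 254/149 = -244052889/11026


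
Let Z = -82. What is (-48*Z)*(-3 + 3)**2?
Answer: 0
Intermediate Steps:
(-48*Z)*(-3 + 3)**2 = (-48*(-82))*(-3 + 3)**2 = 3936*0**2 = 3936*0 = 0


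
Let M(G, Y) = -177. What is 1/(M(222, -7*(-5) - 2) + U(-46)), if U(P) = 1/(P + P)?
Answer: -92/16285 ≈ -0.0056494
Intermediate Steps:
U(P) = 1/(2*P)
1/(M(222, -7*(-5) - 2) + U(-46)) = 1/(-177 + (½)/(-46)) = 1/(-177 + (½)*(-1/46)) = 1/(-177 - 1/92) = 1/(-16285/92) = -92/16285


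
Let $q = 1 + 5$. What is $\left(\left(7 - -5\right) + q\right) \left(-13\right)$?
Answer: $-234$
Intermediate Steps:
$q = 6$
$\left(\left(7 - -5\right) + q\right) \left(-13\right) = \left(\left(7 - -5\right) + 6\right) \left(-13\right) = \left(\left(7 + 5\right) + 6\right) \left(-13\right) = \left(12 + 6\right) \left(-13\right) = 18 \left(-13\right) = -234$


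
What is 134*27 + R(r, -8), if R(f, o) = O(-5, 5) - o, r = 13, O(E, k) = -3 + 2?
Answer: 3625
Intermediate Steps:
O(E, k) = -1
R(f, o) = -1 - o
134*27 + R(r, -8) = 134*27 + (-1 - 1*(-8)) = 3618 + (-1 + 8) = 3618 + 7 = 3625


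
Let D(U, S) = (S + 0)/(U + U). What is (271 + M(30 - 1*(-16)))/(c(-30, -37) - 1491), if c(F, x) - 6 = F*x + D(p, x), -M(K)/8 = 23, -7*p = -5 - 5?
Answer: -1740/7759 ≈ -0.22426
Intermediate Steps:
p = 10/7 (p = -(-5 - 5)/7 = -⅐*(-10) = 10/7 ≈ 1.4286)
D(U, S) = S/(2*U) (D(U, S) = S/((2*U)) = S*(1/(2*U)) = S/(2*U))
M(K) = -184 (M(K) = -8*23 = -184)
c(F, x) = 6 + 7*x/20 + F*x (c(F, x) = 6 + (F*x + x/(2*(10/7))) = 6 + (F*x + (½)*x*(7/10)) = 6 + (F*x + 7*x/20) = 6 + (7*x/20 + F*x) = 6 + 7*x/20 + F*x)
(271 + M(30 - 1*(-16)))/(c(-30, -37) - 1491) = (271 - 184)/((6 + (7/20)*(-37) - 30*(-37)) - 1491) = 87/((6 - 259/20 + 1110) - 1491) = 87/(22061/20 - 1491) = 87/(-7759/20) = 87*(-20/7759) = -1740/7759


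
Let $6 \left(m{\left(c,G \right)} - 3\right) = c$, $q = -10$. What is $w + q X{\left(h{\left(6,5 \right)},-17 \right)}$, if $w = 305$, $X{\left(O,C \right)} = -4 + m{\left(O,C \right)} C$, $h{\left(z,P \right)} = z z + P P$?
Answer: $\frac{7750}{3} \approx 2583.3$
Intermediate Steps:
$m{\left(c,G \right)} = 3 + \frac{c}{6}$
$h{\left(z,P \right)} = P^{2} + z^{2}$ ($h{\left(z,P \right)} = z^{2} + P^{2} = P^{2} + z^{2}$)
$X{\left(O,C \right)} = -4 + C \left(3 + \frac{O}{6}\right)$ ($X{\left(O,C \right)} = -4 + \left(3 + \frac{O}{6}\right) C = -4 + C \left(3 + \frac{O}{6}\right)$)
$w + q X{\left(h{\left(6,5 \right)},-17 \right)} = 305 - 10 \left(-4 + \frac{1}{6} \left(-17\right) \left(18 + \left(5^{2} + 6^{2}\right)\right)\right) = 305 - 10 \left(-4 + \frac{1}{6} \left(-17\right) \left(18 + \left(25 + 36\right)\right)\right) = 305 - 10 \left(-4 + \frac{1}{6} \left(-17\right) \left(18 + 61\right)\right) = 305 - 10 \left(-4 + \frac{1}{6} \left(-17\right) 79\right) = 305 - 10 \left(-4 - \frac{1343}{6}\right) = 305 - - \frac{6835}{3} = 305 + \frac{6835}{3} = \frac{7750}{3}$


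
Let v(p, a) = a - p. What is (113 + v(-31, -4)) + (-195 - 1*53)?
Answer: -108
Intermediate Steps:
(113 + v(-31, -4)) + (-195 - 1*53) = (113 + (-4 - 1*(-31))) + (-195 - 1*53) = (113 + (-4 + 31)) + (-195 - 53) = (113 + 27) - 248 = 140 - 248 = -108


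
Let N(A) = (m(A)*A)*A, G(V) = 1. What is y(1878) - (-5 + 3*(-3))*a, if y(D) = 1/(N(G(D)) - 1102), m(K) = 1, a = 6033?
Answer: 92992661/1101 ≈ 84462.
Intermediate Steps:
N(A) = A² (N(A) = (1*A)*A = A*A = A²)
y(D) = -1/1101 (y(D) = 1/(1² - 1102) = 1/(1 - 1102) = 1/(-1101) = -1/1101)
y(1878) - (-5 + 3*(-3))*a = -1/1101 - (-5 + 3*(-3))*6033 = -1/1101 - (-5 - 9)*6033 = -1/1101 - (-14)*6033 = -1/1101 - 1*(-84462) = -1/1101 + 84462 = 92992661/1101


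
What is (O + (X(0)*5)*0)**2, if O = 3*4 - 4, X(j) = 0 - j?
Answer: 64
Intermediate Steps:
X(j) = -j
O = 8 (O = 12 - 4 = 8)
(O + (X(0)*5)*0)**2 = (8 + (-1*0*5)*0)**2 = (8 + (0*5)*0)**2 = (8 + 0*0)**2 = (8 + 0)**2 = 8**2 = 64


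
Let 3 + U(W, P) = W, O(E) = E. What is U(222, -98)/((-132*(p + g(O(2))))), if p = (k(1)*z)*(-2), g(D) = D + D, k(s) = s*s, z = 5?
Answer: 73/264 ≈ 0.27652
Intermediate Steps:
U(W, P) = -3 + W
k(s) = s²
g(D) = 2*D
p = -10 (p = (1²*5)*(-2) = (1*5)*(-2) = 5*(-2) = -10)
U(222, -98)/((-132*(p + g(O(2))))) = (-3 + 222)/((-132*(-10 + 2*2))) = 219/((-132*(-10 + 4))) = 219/((-132*(-6))) = 219/792 = 219*(1/792) = 73/264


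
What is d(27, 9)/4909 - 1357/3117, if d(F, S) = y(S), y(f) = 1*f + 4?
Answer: -6620992/15301353 ≈ -0.43271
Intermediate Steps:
y(f) = 4 + f (y(f) = f + 4 = 4 + f)
d(F, S) = 4 + S
d(27, 9)/4909 - 1357/3117 = (4 + 9)/4909 - 1357/3117 = 13*(1/4909) - 1357*1/3117 = 13/4909 - 1357/3117 = -6620992/15301353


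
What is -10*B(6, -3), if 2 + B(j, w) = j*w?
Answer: 200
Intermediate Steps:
B(j, w) = -2 + j*w
-10*B(6, -3) = -10*(-2 + 6*(-3)) = -10*(-2 - 18) = -10*(-20) = 200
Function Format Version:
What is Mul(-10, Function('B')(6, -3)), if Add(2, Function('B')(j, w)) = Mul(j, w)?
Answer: 200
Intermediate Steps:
Function('B')(j, w) = Add(-2, Mul(j, w))
Mul(-10, Function('B')(6, -3)) = Mul(-10, Add(-2, Mul(6, -3))) = Mul(-10, Add(-2, -18)) = Mul(-10, -20) = 200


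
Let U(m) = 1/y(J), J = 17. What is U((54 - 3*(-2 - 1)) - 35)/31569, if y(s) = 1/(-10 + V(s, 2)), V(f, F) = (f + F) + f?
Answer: 26/31569 ≈ 0.00082359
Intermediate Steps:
V(f, F) = F + 2*f (V(f, F) = (F + f) + f = F + 2*f)
y(s) = 1/(-8 + 2*s) (y(s) = 1/(-10 + (2 + 2*s)) = 1/(-8 + 2*s))
U(m) = 26 (U(m) = 1/(1/(2*(-4 + 17))) = 1/((½)/13) = 1/((½)*(1/13)) = 1/(1/26) = 26)
U((54 - 3*(-2 - 1)) - 35)/31569 = 26/31569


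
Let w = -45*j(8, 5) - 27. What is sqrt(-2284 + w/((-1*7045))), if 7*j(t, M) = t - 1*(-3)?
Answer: 2*I*sqrt(1388645994610)/49315 ≈ 47.791*I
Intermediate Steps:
j(t, M) = 3/7 + t/7 (j(t, M) = (t - 1*(-3))/7 = (t + 3)/7 = (3 + t)/7 = 3/7 + t/7)
w = -684/7 (w = -45*(3/7 + (1/7)*8) - 27 = -45*(3/7 + 8/7) - 27 = -45*11/7 - 27 = -495/7 - 27 = -684/7 ≈ -97.714)
sqrt(-2284 + w/((-1*7045))) = sqrt(-2284 - 684/(7*((-1*7045)))) = sqrt(-2284 - 684/7/(-7045)) = sqrt(-2284 - 684/7*(-1/7045)) = sqrt(-2284 + 684/49315) = sqrt(-112634776/49315) = 2*I*sqrt(1388645994610)/49315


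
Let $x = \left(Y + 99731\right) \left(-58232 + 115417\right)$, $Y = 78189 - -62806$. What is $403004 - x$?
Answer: $-13765513306$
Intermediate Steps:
$Y = 140995$ ($Y = 78189 + 62806 = 140995$)
$x = 13765916310$ ($x = \left(140995 + 99731\right) \left(-58232 + 115417\right) = 240726 \cdot 57185 = 13765916310$)
$403004 - x = 403004 - 13765916310 = -13765513306$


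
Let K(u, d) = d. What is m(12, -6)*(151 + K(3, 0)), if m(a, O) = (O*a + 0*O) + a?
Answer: -9060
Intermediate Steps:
m(a, O) = a + O*a (m(a, O) = (O*a + 0) + a = O*a + a = a + O*a)
m(12, -6)*(151 + K(3, 0)) = (12*(1 - 6))*(151 + 0) = (12*(-5))*151 = -60*151 = -9060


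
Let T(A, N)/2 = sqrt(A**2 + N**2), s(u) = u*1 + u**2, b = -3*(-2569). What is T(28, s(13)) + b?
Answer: 7707 + 28*sqrt(173) ≈ 8075.3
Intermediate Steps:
b = 7707
s(u) = u + u**2
T(A, N) = 2*sqrt(A**2 + N**2)
T(28, s(13)) + b = 2*sqrt(28**2 + (13*(1 + 13))**2) + 7707 = 2*sqrt(784 + (13*14)**2) + 7707 = 2*sqrt(784 + 182**2) + 7707 = 2*sqrt(784 + 33124) + 7707 = 2*sqrt(33908) + 7707 = 2*(14*sqrt(173)) + 7707 = 28*sqrt(173) + 7707 = 7707 + 28*sqrt(173)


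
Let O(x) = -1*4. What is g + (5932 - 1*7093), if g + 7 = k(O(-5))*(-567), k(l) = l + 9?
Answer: -4003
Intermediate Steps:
O(x) = -4
k(l) = 9 + l
g = -2842 (g = -7 + (9 - 4)*(-567) = -7 + 5*(-567) = -7 - 2835 = -2842)
g + (5932 - 1*7093) = -2842 + (5932 - 1*7093) = -2842 + (5932 - 7093) = -2842 - 1161 = -4003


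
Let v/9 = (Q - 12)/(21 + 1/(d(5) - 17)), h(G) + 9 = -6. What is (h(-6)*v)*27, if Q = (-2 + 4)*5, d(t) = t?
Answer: 87480/251 ≈ 348.53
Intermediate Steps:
Q = 10 (Q = 2*5 = 10)
h(G) = -15 (h(G) = -9 - 6 = -15)
v = -216/251 (v = 9*((10 - 12)/(21 + 1/(5 - 17))) = 9*(-2/(21 + 1/(-12))) = 9*(-2/(21 - 1/12)) = 9*(-2/251/12) = 9*(-2*12/251) = 9*(-24/251) = -216/251 ≈ -0.86056)
(h(-6)*v)*27 = -15*(-216/251)*27 = (3240/251)*27 = 87480/251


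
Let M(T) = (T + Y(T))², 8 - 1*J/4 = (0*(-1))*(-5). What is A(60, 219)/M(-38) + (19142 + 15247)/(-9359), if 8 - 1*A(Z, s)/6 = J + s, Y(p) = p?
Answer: -106138143/27028792 ≈ -3.9269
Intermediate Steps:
J = 32 (J = 32 - 4*0*(-1)*(-5) = 32 - 0*(-5) = 32 - 4*0 = 32 + 0 = 32)
M(T) = 4*T² (M(T) = (T + T)² = (2*T)² = 4*T²)
A(Z, s) = -144 - 6*s (A(Z, s) = 48 - 6*(32 + s) = 48 + (-192 - 6*s) = -144 - 6*s)
A(60, 219)/M(-38) + (19142 + 15247)/(-9359) = (-144 - 6*219)/((4*(-38)²)) + (19142 + 15247)/(-9359) = (-144 - 1314)/((4*1444)) + 34389*(-1/9359) = -1458/5776 - 34389/9359 = -1458*1/5776 - 34389/9359 = -729/2888 - 34389/9359 = -106138143/27028792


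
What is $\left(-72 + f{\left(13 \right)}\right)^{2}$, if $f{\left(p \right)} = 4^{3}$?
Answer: $64$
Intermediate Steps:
$f{\left(p \right)} = 64$
$\left(-72 + f{\left(13 \right)}\right)^{2} = \left(-72 + 64\right)^{2} = \left(-8\right)^{2} = 64$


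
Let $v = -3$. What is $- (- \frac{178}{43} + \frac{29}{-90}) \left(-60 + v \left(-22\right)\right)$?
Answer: $\frac{17267}{645} \approx 26.771$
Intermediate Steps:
$- (- \frac{178}{43} + \frac{29}{-90}) \left(-60 + v \left(-22\right)\right) = - (- \frac{178}{43} + \frac{29}{-90}) \left(-60 - -66\right) = - (\left(-178\right) \frac{1}{43} + 29 \left(- \frac{1}{90}\right)) \left(-60 + 66\right) = - (- \frac{178}{43} - \frac{29}{90}) 6 = \left(-1\right) \left(- \frac{17267}{3870}\right) 6 = \frac{17267}{3870} \cdot 6 = \frac{17267}{645}$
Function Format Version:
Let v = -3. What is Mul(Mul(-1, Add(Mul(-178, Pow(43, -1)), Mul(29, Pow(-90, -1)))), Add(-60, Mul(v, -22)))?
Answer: Rational(17267, 645) ≈ 26.771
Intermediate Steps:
Mul(Mul(-1, Add(Mul(-178, Pow(43, -1)), Mul(29, Pow(-90, -1)))), Add(-60, Mul(v, -22))) = Mul(Mul(-1, Add(Mul(-178, Pow(43, -1)), Mul(29, Pow(-90, -1)))), Add(-60, Mul(-3, -22))) = Mul(Mul(-1, Add(Mul(-178, Rational(1, 43)), Mul(29, Rational(-1, 90)))), Add(-60, 66)) = Mul(Mul(-1, Add(Rational(-178, 43), Rational(-29, 90))), 6) = Mul(Mul(-1, Rational(-17267, 3870)), 6) = Mul(Rational(17267, 3870), 6) = Rational(17267, 645)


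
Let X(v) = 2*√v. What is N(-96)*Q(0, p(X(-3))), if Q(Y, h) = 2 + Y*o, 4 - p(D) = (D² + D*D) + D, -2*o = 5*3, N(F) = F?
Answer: -192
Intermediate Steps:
o = -15/2 (o = -5*3/2 = -½*15 = -15/2 ≈ -7.5000)
p(D) = 4 - D - 2*D² (p(D) = 4 - ((D² + D*D) + D) = 4 - ((D² + D²) + D) = 4 - (2*D² + D) = 4 - (D + 2*D²) = 4 + (-D - 2*D²) = 4 - D - 2*D²)
Q(Y, h) = 2 - 15*Y/2 (Q(Y, h) = 2 + Y*(-15/2) = 2 - 15*Y/2)
N(-96)*Q(0, p(X(-3))) = -96*(2 - 15/2*0) = -96*(2 + 0) = -96*2 = -192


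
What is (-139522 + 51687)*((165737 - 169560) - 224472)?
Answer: 20052291325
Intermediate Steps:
(-139522 + 51687)*((165737 - 169560) - 224472) = -87835*(-3823 - 224472) = -87835*(-228295) = 20052291325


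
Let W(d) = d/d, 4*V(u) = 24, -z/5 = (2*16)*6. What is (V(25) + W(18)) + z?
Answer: -953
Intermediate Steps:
z = -960 (z = -5*2*16*6 = -160*6 = -5*192 = -960)
V(u) = 6 (V(u) = (1/4)*24 = 6)
W(d) = 1
(V(25) + W(18)) + z = (6 + 1) - 960 = 7 - 960 = -953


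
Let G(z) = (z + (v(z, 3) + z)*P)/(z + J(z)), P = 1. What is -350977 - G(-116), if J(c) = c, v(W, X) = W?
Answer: -701957/2 ≈ -3.5098e+5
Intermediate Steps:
G(z) = 3/2 (G(z) = (z + (z + z)*1)/(z + z) = (z + (2*z)*1)/((2*z)) = (z + 2*z)*(1/(2*z)) = (3*z)*(1/(2*z)) = 3/2)
-350977 - G(-116) = -350977 - 1*3/2 = -350977 - 3/2 = -701957/2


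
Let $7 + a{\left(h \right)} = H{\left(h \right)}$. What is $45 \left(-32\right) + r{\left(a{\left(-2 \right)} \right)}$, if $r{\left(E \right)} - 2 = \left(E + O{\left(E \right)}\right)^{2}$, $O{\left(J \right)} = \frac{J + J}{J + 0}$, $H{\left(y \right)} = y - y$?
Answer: $-1413$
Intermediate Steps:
$H{\left(y \right)} = 0$
$a{\left(h \right)} = -7$ ($a{\left(h \right)} = -7 + 0 = -7$)
$O{\left(J \right)} = 2$ ($O{\left(J \right)} = \frac{2 J}{J} = 2$)
$r{\left(E \right)} = 2 + \left(2 + E\right)^{2}$ ($r{\left(E \right)} = 2 + \left(E + 2\right)^{2} = 2 + \left(2 + E\right)^{2}$)
$45 \left(-32\right) + r{\left(a{\left(-2 \right)} \right)} = 45 \left(-32\right) + \left(2 + \left(2 - 7\right)^{2}\right) = -1440 + \left(2 + \left(-5\right)^{2}\right) = -1440 + \left(2 + 25\right) = -1440 + 27 = -1413$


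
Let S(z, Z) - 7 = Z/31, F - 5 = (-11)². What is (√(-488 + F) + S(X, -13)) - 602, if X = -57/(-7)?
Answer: -18458/31 + I*√362 ≈ -595.42 + 19.026*I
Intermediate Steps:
F = 126 (F = 5 + (-11)² = 5 + 121 = 126)
X = 57/7 (X = -57*(-⅐) = 57/7 ≈ 8.1429)
S(z, Z) = 7 + Z/31
(√(-488 + F) + S(X, -13)) - 602 = (√(-488 + 126) + (7 + (1/31)*(-13))) - 602 = (√(-362) + (7 - 13/31)) - 602 = (I*√362 + 204/31) - 602 = (204/31 + I*√362) - 602 = -18458/31 + I*√362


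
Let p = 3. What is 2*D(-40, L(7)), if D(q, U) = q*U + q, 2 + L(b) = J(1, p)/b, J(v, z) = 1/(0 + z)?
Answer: 1600/21 ≈ 76.190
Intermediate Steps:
J(v, z) = 1/z
L(b) = -2 + 1/(3*b)
D(q, U) = q + U*q (D(q, U) = U*q + q = q + U*q)
2*D(-40, L(7)) = 2*(-40*(1 + (-2 + (1/3)/7))) = 2*(-40*(1 + (-2 + (1/3)*(1/7)))) = 2*(-40*(1 + (-2 + 1/21))) = 2*(-40*(1 - 41/21)) = 2*(-40*(-20/21)) = 2*(800/21) = 1600/21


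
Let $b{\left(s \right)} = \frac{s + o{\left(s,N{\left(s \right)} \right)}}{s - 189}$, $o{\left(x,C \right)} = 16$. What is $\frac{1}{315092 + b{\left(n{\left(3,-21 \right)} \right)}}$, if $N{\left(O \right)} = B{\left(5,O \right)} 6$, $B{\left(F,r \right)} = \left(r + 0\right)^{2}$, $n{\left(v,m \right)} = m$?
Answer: $\frac{42}{13233865} \approx 3.1737 \cdot 10^{-6}$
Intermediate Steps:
$B{\left(F,r \right)} = r^{2}$
$N{\left(O \right)} = 6 O^{2}$ ($N{\left(O \right)} = O^{2} \cdot 6 = 6 O^{2}$)
$b{\left(s \right)} = \frac{16 + s}{-189 + s}$ ($b{\left(s \right)} = \frac{s + 16}{s - 189} = \frac{16 + s}{-189 + s}$)
$\frac{1}{315092 + b{\left(n{\left(3,-21 \right)} \right)}} = \frac{1}{315092 + \frac{16 - 21}{-189 - 21}} = \frac{1}{315092 + \frac{1}{-210} \left(-5\right)} = \frac{1}{315092 - - \frac{1}{42}} = \frac{1}{315092 + \frac{1}{42}} = \frac{1}{\frac{13233865}{42}} = \frac{42}{13233865}$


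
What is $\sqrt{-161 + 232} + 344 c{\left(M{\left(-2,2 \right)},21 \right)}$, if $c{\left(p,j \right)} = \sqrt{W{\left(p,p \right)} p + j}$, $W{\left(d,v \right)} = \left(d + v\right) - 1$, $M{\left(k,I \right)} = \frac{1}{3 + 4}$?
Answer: $\frac{11008}{7} + \sqrt{71} \approx 1581.0$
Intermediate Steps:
$M{\left(k,I \right)} = \frac{1}{7}$
$W{\left(d,v \right)} = -1 + d + v$
$c{\left(p,j \right)} = \sqrt{j + p \left(-1 + 2 p\right)}$ ($c{\left(p,j \right)} = \sqrt{\left(-1 + p + p\right) p + j} = \sqrt{\left(-1 + 2 p\right) p + j} = \sqrt{p \left(-1 + 2 p\right) + j} = \sqrt{j + p \left(-1 + 2 p\right)}$)
$\sqrt{-161 + 232} + 344 c{\left(M{\left(-2,2 \right)},21 \right)} = \sqrt{-161 + 232} + 344 \sqrt{21 + \frac{-1 + 2 \cdot \frac{1}{7}}{7}} = \sqrt{71} + 344 \sqrt{21 + \frac{-1 + \frac{2}{7}}{7}} = \sqrt{71} + 344 \sqrt{21 + \frac{1}{7} \left(- \frac{5}{7}\right)} = \sqrt{71} + 344 \sqrt{21 - \frac{5}{49}} = \sqrt{71} + 344 \sqrt{\frac{1024}{49}} = \sqrt{71} + 344 \cdot \frac{32}{7} = \sqrt{71} + \frac{11008}{7} = \frac{11008}{7} + \sqrt{71}$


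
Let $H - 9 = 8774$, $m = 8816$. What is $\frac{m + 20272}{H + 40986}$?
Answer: $\frac{29088}{49769} \approx 0.58446$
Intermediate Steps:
$H = 8783$ ($H = 9 + 8774 = 8783$)
$\frac{m + 20272}{H + 40986} = \frac{8816 + 20272}{8783 + 40986} = \frac{29088}{49769}$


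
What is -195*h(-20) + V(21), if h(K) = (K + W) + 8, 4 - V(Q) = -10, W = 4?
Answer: 1574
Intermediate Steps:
V(Q) = 14 (V(Q) = 4 - 1*(-10) = 4 + 10 = 14)
h(K) = 12 + K (h(K) = (K + 4) + 8 = (4 + K) + 8 = 12 + K)
-195*h(-20) + V(21) = -195*(12 - 20) + 14 = -195*(-8) + 14 = 1560 + 14 = 1574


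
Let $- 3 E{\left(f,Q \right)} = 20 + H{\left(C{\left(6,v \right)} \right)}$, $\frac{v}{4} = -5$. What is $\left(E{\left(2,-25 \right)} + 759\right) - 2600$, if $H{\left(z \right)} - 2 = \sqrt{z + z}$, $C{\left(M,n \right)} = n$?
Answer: $- \frac{5545}{3} - \frac{2 i \sqrt{10}}{3} \approx -1848.3 - 2.1082 i$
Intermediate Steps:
$v = -20$ ($v = 4 \left(-5\right) = -20$)
$H{\left(z \right)} = 2 + \sqrt{2} \sqrt{z}$ ($H{\left(z \right)} = 2 + \sqrt{z + z} = 2 + \sqrt{2 z} = 2 + \sqrt{2} \sqrt{z}$)
$E{\left(f,Q \right)} = - \frac{22}{3} - \frac{2 i \sqrt{10}}{3}$ ($E{\left(f,Q \right)} = - \frac{20 + \left(2 + \sqrt{2} \sqrt{-20}\right)}{3} = - \frac{20 + \left(2 + \sqrt{2} \cdot 2 i \sqrt{5}\right)}{3} = - \frac{20 + \left(2 + 2 i \sqrt{10}\right)}{3} = - \frac{22 + 2 i \sqrt{10}}{3} = - \frac{22}{3} - \frac{2 i \sqrt{10}}{3}$)
$\left(E{\left(2,-25 \right)} + 759\right) - 2600 = \left(\left(- \frac{22}{3} - \frac{2 i \sqrt{10}}{3}\right) + 759\right) - 2600 = \left(\frac{2255}{3} - \frac{2 i \sqrt{10}}{3}\right) - 2600 = - \frac{5545}{3} - \frac{2 i \sqrt{10}}{3}$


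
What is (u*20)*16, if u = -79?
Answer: -25280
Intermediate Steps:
(u*20)*16 = -79*20*16 = -1580*16 = -25280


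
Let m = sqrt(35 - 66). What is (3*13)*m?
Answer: 39*I*sqrt(31) ≈ 217.14*I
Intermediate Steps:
m = I*sqrt(31) (m = sqrt(-31) = I*sqrt(31) ≈ 5.5678*I)
(3*13)*m = (3*13)*(I*sqrt(31)) = 39*(I*sqrt(31)) = 39*I*sqrt(31)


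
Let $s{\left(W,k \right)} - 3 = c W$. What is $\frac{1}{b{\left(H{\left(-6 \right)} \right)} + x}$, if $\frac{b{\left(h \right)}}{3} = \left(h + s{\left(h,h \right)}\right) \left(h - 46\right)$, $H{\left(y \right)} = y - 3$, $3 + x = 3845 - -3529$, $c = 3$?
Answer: $\frac{1}{12816} \approx 7.8027 \cdot 10^{-5}$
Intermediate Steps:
$s{\left(W,k \right)} = 3 + 3 W$
$x = 7371$ ($x = -3 + \left(3845 - -3529\right) = -3 + \left(3845 + 3529\right) = -3 + 7374 = 7371$)
$H{\left(y \right)} = -3 + y$
$b{\left(h \right)} = 3 \left(-46 + h\right) \left(3 + 4 h\right)$ ($b{\left(h \right)} = 3 \left(h + \left(3 + 3 h\right)\right) \left(h - 46\right) = 3 \left(3 + 4 h\right) \left(-46 + h\right) = 3 \left(-46 + h\right) \left(3 + 4 h\right)$)
$\frac{1}{b{\left(H{\left(-6 \right)} \right)} + x} = \frac{1}{\left(-414 - 543 \left(-3 - 6\right) + 12 \left(-3 - 6\right)^{2}\right) + 7371} = \frac{1}{\left(-414 - -4887 + 12 \left(-9\right)^{2}\right) + 7371} = \frac{1}{\left(-414 + 4887 + 12 \cdot 81\right) + 7371} = \frac{1}{\left(-414 + 4887 + 972\right) + 7371} = \frac{1}{5445 + 7371} = \frac{1}{12816}$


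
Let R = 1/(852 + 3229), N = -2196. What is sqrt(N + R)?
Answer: 25*I*sqrt(58517459)/4081 ≈ 46.862*I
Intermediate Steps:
R = 1/4081 ≈ 0.00024504
sqrt(N + R) = sqrt(-2196 + 1/4081) = sqrt(-8961875/4081) = 25*I*sqrt(58517459)/4081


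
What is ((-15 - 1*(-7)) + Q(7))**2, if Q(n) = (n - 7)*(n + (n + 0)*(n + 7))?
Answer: 64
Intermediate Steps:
Q(n) = (-7 + n)*(n + n*(7 + n))
((-15 - 1*(-7)) + Q(7))**2 = ((-15 - 1*(-7)) + 7*(-56 + 7 + 7**2))**2 = ((-15 + 7) + 7*(-56 + 7 + 49))**2 = (-8 + 7*0)**2 = (-8 + 0)**2 = (-8)**2 = 64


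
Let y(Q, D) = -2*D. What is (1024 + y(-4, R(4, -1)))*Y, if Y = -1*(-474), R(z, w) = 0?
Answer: 485376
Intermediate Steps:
Y = 474
(1024 + y(-4, R(4, -1)))*Y = (1024 - 2*0)*474 = (1024 + 0)*474 = 1024*474 = 485376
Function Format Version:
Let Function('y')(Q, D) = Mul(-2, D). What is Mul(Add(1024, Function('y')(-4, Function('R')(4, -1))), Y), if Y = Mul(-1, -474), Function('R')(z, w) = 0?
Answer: 485376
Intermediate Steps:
Y = 474
Mul(Add(1024, Function('y')(-4, Function('R')(4, -1))), Y) = Mul(Add(1024, Mul(-2, 0)), 474) = Mul(Add(1024, 0), 474) = Mul(1024, 474) = 485376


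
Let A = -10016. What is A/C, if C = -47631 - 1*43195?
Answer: 5008/45413 ≈ 0.11028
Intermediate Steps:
C = -90826 (C = -47631 - 43195 = -90826)
A/C = -10016/(-90826) = -10016*(-1/90826) = 5008/45413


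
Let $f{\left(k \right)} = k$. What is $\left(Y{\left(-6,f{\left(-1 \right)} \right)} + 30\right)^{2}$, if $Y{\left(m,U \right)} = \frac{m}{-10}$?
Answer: $\frac{23409}{25} \approx 936.36$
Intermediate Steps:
$Y{\left(m,U \right)} = - \frac{m}{10}$ ($Y{\left(m,U \right)} = m \left(- \frac{1}{10}\right) = - \frac{m}{10}$)
$\left(Y{\left(-6,f{\left(-1 \right)} \right)} + 30\right)^{2} = \left(\left(- \frac{1}{10}\right) \left(-6\right) + 30\right)^{2} = \left(\frac{3}{5} + 30\right)^{2} = \left(\frac{153}{5}\right)^{2} = \frac{23409}{25}$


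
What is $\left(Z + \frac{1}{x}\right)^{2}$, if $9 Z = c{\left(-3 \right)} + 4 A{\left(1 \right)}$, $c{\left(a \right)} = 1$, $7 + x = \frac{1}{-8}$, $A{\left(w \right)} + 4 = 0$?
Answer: $\frac{10609}{3249} \approx 3.2653$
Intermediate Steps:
$A{\left(w \right)} = -4$ ($A{\left(w \right)} = -4 + 0 = -4$)
$x = - \frac{57}{8}$ ($x = -7 + \frac{1}{-8} = -7 - \frac{1}{8} = - \frac{57}{8} \approx -7.125$)
$Z = - \frac{5}{3}$ ($Z = \frac{1 + 4 \left(-4\right)}{9} = \frac{1 - 16}{9} = \frac{1}{9} \left(-15\right) = - \frac{5}{3} \approx -1.6667$)
$\left(Z + \frac{1}{x}\right)^{2} = \left(- \frac{5}{3} + \frac{1}{- \frac{57}{8}}\right)^{2} = \left(- \frac{5}{3} - \frac{8}{57}\right)^{2} = \left(- \frac{103}{57}\right)^{2} = \frac{10609}{3249}$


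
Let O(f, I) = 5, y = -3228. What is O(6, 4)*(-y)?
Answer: 16140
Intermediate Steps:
O(6, 4)*(-y) = 5*(-1*(-3228)) = 5*3228 = 16140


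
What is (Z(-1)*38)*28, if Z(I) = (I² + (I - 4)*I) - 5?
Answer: 1064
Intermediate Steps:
Z(I) = -5 + I² + I*(-4 + I) (Z(I) = (I² + (-4 + I)*I) - 5 = (I² + I*(-4 + I)) - 5 = -5 + I² + I*(-4 + I))
(Z(-1)*38)*28 = ((-5 - 4*(-1) + 2*(-1)²)*38)*28 = ((-5 + 4 + 2*1)*38)*28 = ((-5 + 4 + 2)*38)*28 = (1*38)*28 = 38*28 = 1064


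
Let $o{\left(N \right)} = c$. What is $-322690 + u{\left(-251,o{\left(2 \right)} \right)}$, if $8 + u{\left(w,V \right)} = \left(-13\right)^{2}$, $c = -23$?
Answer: $-322529$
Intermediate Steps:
$o{\left(N \right)} = -23$
$u{\left(w,V \right)} = 161$ ($u{\left(w,V \right)} = -8 + \left(-13\right)^{2} = -8 + 169 = 161$)
$-322690 + u{\left(-251,o{\left(2 \right)} \right)} = -322690 + 161 = -322529$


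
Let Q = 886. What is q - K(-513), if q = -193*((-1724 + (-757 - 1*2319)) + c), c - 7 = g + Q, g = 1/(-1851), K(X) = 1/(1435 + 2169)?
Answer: 5030277930925/6671004 ≈ 7.5405e+5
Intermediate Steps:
K(X) = 1/3604
g = -1/1851 ≈ -0.00054025
c = 1652942/1851 (c = 7 + (-1/1851 + 886) = 7 + 1639985/1851 = 1652942/1851 ≈ 893.00)
q = 1395748594/1851 (q = -193*((-1724 + (-757 - 1*2319)) + 1652942/1851) = -193*((-1724 + (-757 - 2319)) + 1652942/1851) = -193*((-1724 - 3076) + 1652942/1851) = -193*(-4800 + 1652942/1851) = -193*(-7231858/1851) = 1395748594/1851 ≈ 7.5405e+5)
q - K(-513) = 1395748594/1851 - 1*1/3604 = 1395748594/1851 - 1/3604 = 5030277930925/6671004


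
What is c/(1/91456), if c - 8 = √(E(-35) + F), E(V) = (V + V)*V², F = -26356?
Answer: 731648 + 91456*I*√112106 ≈ 7.3165e+5 + 3.0622e+7*I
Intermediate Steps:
E(V) = 2*V³ (E(V) = (2*V)*V² = 2*V³)
c = 8 + I*√112106 (c = 8 + √(2*(-35)³ - 26356) = 8 + √(2*(-42875) - 26356) = 8 + √(-85750 - 26356) = 8 + √(-112106) = 8 + I*√112106 ≈ 8.0 + 334.82*I)
c/(1/91456) = (8 + I*√112106)/(1/91456) = (8 + I*√112106)*91456 = 731648 + 91456*I*√112106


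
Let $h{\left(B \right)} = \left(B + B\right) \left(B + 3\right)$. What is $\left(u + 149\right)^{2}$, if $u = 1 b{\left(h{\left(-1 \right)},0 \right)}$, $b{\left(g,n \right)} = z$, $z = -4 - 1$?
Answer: $20736$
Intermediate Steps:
$h{\left(B \right)} = 2 B \left(3 + B\right)$
$z = -5$ ($z = -4 - 1 = -5$)
$b{\left(g,n \right)} = -5$
$u = -5$ ($u = 1 \left(-5\right) = -5$)
$\left(u + 149\right)^{2} = \left(-5 + 149\right)^{2} = 144^{2} = 20736$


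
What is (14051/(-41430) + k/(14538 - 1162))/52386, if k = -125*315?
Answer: -909626213/14515314042240 ≈ -6.2667e-5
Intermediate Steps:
k = -39375
(14051/(-41430) + k/(14538 - 1162))/52386 = (14051/(-41430) - 39375/(14538 - 1162))/52386 = (14051*(-1/41430) - 39375/13376)*(1/52386) = (-14051/41430 - 39375*1/13376)*(1/52386) = (-14051/41430 - 39375/13376)*(1/52386) = -909626213/277083840*1/52386 = -909626213/14515314042240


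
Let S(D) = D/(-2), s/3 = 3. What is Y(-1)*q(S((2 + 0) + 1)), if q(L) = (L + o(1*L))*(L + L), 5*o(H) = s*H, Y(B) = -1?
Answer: -63/5 ≈ -12.600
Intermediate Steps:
s = 9 (s = 3*3 = 9)
S(D) = -D/2 (S(D) = D*(-1/2) = -D/2)
o(H) = 9*H/5 (o(H) = (9*H)/5 = 9*H/5)
q(L) = 28*L**2/5 (q(L) = (L + 9*(1*L)/5)*(L + L) = (L + 9*L/5)*(2*L) = (14*L/5)*(2*L) = 28*L**2/5)
Y(-1)*q(S((2 + 0) + 1)) = -28*(-((2 + 0) + 1)/2)**2/5 = -28*(-(2 + 1)/2)**2/5 = -28*(-1/2*3)**2/5 = -28*(-3/2)**2/5 = -28*9/(5*4) = -1*63/5 = -63/5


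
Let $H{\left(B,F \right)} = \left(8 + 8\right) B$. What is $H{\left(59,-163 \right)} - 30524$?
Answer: $-29580$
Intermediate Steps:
$H{\left(B,F \right)} = 16 B$
$H{\left(59,-163 \right)} - 30524 = 16 \cdot 59 - 30524 = 944 - 30524 = -29580$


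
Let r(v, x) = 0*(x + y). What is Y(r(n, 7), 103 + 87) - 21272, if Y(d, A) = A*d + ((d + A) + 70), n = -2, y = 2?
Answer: -21012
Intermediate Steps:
r(v, x) = 0 (r(v, x) = 0*(x + 2) = 0*(2 + x) = 0)
Y(d, A) = 70 + A + d + A*d (Y(d, A) = A*d + ((A + d) + 70) = A*d + (70 + A + d) = 70 + A + d + A*d)
Y(r(n, 7), 103 + 87) - 21272 = (70 + (103 + 87) + 0 + (103 + 87)*0) - 21272 = (70 + 190 + 0 + 190*0) - 21272 = (70 + 190 + 0 + 0) - 21272 = 260 - 21272 = -21012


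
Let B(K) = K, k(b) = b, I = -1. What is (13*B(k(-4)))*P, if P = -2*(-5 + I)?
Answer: -624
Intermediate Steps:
P = 12 (P = -2*(-5 - 1) = -2*(-6) = 12)
(13*B(k(-4)))*P = (13*(-4))*12 = -52*12 = -624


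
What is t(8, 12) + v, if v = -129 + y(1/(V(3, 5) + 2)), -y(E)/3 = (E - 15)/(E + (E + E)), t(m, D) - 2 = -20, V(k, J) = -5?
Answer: -193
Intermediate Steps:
t(m, D) = -18 (t(m, D) = 2 - 20 = -18)
y(E) = -(-15 + E)/E (y(E) = -3*(E - 15)/(E + (E + E)) = -3*(-15 + E)/(E + 2*E) = -3*(-15 + E)/(3*E) = -3*(-15 + E)*1/(3*E) = -(-15 + E)/E)
v = -175 (v = -129 + (15 - 1/(-5 + 2))/(1/(-5 + 2)) = -129 + (15 - 1/(-3))/(1/(-3)) = -129 + (15 - 1*(-1/3))/(-1/3) = -129 - 3*(15 + 1/3) = -129 - 3*46/3 = -129 - 46 = -175)
t(8, 12) + v = -18 - 175 = -193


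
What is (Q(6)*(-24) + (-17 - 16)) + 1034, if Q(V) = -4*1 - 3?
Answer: 1169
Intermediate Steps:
Q(V) = -7 (Q(V) = -4 - 3 = -7)
(Q(6)*(-24) + (-17 - 16)) + 1034 = (-7*(-24) + (-17 - 16)) + 1034 = (168 - 33) + 1034 = 135 + 1034 = 1169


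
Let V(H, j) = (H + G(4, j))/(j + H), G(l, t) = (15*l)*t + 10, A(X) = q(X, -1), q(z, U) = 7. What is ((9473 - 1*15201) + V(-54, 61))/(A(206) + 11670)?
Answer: -36480/81739 ≈ -0.44630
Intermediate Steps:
A(X) = 7
G(l, t) = 10 + 15*l*t (G(l, t) = 15*l*t + 10 = 10 + 15*l*t)
V(H, j) = (10 + H + 60*j)/(H + j) (V(H, j) = (H + (10 + 15*4*j))/(j + H) = (H + (10 + 60*j))/(H + j) = (10 + H + 60*j)/(H + j))
((9473 - 1*15201) + V(-54, 61))/(A(206) + 11670) = ((9473 - 1*15201) + (10 - 54 + 60*61)/(-54 + 61))/(7 + 11670) = ((9473 - 15201) + (10 - 54 + 3660)/7)/11677 = (-5728 + (1/7)*3616)*(1/11677) = (-5728 + 3616/7)*(1/11677) = -36480/7*1/11677 = -36480/81739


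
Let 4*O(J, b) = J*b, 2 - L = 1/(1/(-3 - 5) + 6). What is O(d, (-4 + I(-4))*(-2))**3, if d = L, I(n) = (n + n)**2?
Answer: -17173512000/103823 ≈ -1.6541e+5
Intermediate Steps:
I(n) = 4*n**2 (I(n) = (2*n)**2 = 4*n**2)
L = 86/47 (L = 2 - 1/(1/(-3 - 5) + 6) = 2 - 1/(1/(-8) + 6) = 2 - 1/(-1/8 + 6) = 2 - 1/47/8 = 2 - 1*8/47 = 2 - 8/47 = 86/47 ≈ 1.8298)
d = 86/47 ≈ 1.8298
O(J, b) = J*b/4 (O(J, b) = (J*b)/4 = J*b/4)
O(d, (-4 + I(-4))*(-2))**3 = ((1/4)*(86/47)*((-4 + 4*(-4)**2)*(-2)))**3 = ((1/4)*(86/47)*((-4 + 4*16)*(-2)))**3 = ((1/4)*(86/47)*((-4 + 64)*(-2)))**3 = ((1/4)*(86/47)*(60*(-2)))**3 = ((1/4)*(86/47)*(-120))**3 = (-2580/47)**3 = -17173512000/103823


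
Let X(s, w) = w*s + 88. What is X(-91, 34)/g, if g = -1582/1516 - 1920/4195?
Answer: 1911701772/954721 ≈ 2002.4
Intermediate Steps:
X(s, w) = 88 + s*w (X(s, w) = s*w + 88 = 88 + s*w)
g = -954721/635962 (g = -1582*1/1516 - 1920*1/4195 = -791/758 - 384/839 = -954721/635962 ≈ -1.5012)
X(-91, 34)/g = (88 - 91*34)/(-954721/635962) = (88 - 3094)*(-635962/954721) = -3006*(-635962/954721) = 1911701772/954721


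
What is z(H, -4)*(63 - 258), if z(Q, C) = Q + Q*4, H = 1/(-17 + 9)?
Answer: 975/8 ≈ 121.88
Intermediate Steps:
H = -⅛ (H = 1/(-8) = -⅛ ≈ -0.12500)
z(Q, C) = 5*Q (z(Q, C) = Q + 4*Q = 5*Q)
z(H, -4)*(63 - 258) = (5*(-⅛))*(63 - 258) = -5/8*(-195) = 975/8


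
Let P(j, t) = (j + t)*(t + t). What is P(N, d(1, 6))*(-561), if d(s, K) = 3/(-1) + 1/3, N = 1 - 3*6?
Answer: -176528/3 ≈ -58843.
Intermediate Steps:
N = -17 (N = 1 - 18 = -17)
d(s, K) = -8/3 (d(s, K) = 3*(-1) + 1*(⅓) = -3 + ⅓ = -8/3)
P(j, t) = 2*t*(j + t) (P(j, t) = (j + t)*(2*t) = 2*t*(j + t))
P(N, d(1, 6))*(-561) = (2*(-8/3)*(-17 - 8/3))*(-561) = (2*(-8/3)*(-59/3))*(-561) = (944/9)*(-561) = -176528/3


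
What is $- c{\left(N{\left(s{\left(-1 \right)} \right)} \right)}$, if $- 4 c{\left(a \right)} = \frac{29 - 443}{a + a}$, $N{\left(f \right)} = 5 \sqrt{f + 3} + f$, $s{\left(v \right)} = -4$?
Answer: $\frac{207}{41} + \frac{1035 i}{164} \approx 5.0488 + 6.311 i$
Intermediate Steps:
$N{\left(f \right)} = f + 5 \sqrt{3 + f}$ ($N{\left(f \right)} = 5 \sqrt{3 + f} + f = f + 5 \sqrt{3 + f}$)
$c{\left(a \right)} = \frac{207}{4 a}$ ($c{\left(a \right)} = - \frac{\left(29 - 443\right) \frac{1}{a + a}}{4} = - \frac{\left(-414\right) \frac{1}{2 a}}{4} = - \frac{\left(-207\right) \frac{1}{a}}{4} = \frac{207}{4 a}$)
$- c{\left(N{\left(s{\left(-1 \right)} \right)} \right)} = - \frac{207}{4 \left(-4 + 5 \sqrt{3 - 4}\right)} = - \frac{207}{4 \left(-4 + 5 \sqrt{-1}\right)} = - \frac{207}{4 \left(-4 + 5 i\right)} = - \frac{207 \frac{-4 - 5 i}{41}}{4} = - \frac{207 \left(-4 - 5 i\right)}{164}$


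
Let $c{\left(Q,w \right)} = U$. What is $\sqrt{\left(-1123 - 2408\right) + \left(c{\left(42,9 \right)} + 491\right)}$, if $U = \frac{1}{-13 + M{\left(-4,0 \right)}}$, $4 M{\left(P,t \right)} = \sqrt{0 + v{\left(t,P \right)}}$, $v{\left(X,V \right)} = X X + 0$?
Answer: $\frac{i \sqrt{513773}}{13} \approx 55.137 i$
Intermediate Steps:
$v{\left(X,V \right)} = X^{2}$ ($v{\left(X,V \right)} = X^{2} + 0 = X^{2}$)
$M{\left(P,t \right)} = \frac{\sqrt{t^{2}}}{4}$ ($M{\left(P,t \right)} = \frac{\sqrt{0 + t^{2}}}{4} = \frac{\sqrt{t^{2}}}{4}$)
$U = - \frac{1}{13}$ ($U = \frac{1}{-13 + \frac{\sqrt{0^{2}}}{4}} = \frac{1}{-13 + \frac{\sqrt{0}}{4}} = \frac{1}{-13 + \frac{1}{4} \cdot 0} = \frac{1}{-13 + 0} = \frac{1}{-13} = - \frac{1}{13} \approx -0.076923$)
$c{\left(Q,w \right)} = - \frac{1}{13}$
$\sqrt{\left(-1123 - 2408\right) + \left(c{\left(42,9 \right)} + 491\right)} = \sqrt{\left(-1123 - 2408\right) + \left(- \frac{1}{13} + 491\right)} = \sqrt{-3531 + \frac{6382}{13}} = \sqrt{- \frac{39521}{13}} = \frac{i \sqrt{513773}}{13}$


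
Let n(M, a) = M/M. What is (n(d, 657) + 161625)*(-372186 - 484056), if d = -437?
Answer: -138390969492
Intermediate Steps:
n(M, a) = 1
(n(d, 657) + 161625)*(-372186 - 484056) = (1 + 161625)*(-372186 - 484056) = 161626*(-856242) = -138390969492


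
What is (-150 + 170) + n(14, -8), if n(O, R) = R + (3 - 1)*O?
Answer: 40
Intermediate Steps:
n(O, R) = R + 2*O
(-150 + 170) + n(14, -8) = (-150 + 170) + (-8 + 2*14) = 20 + (-8 + 28) = 20 + 20 = 40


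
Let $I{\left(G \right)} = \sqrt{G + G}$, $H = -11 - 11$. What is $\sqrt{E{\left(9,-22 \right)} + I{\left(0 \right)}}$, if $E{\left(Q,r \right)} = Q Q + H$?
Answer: $\sqrt{59} \approx 7.6811$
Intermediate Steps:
$H = -22$
$E{\left(Q,r \right)} = -22 + Q^{2}$ ($E{\left(Q,r \right)} = Q Q - 22 = Q^{2} - 22 = -22 + Q^{2}$)
$I{\left(G \right)} = \sqrt{2} \sqrt{G}$ ($I{\left(G \right)} = \sqrt{2 G} = \sqrt{2} \sqrt{G}$)
$\sqrt{E{\left(9,-22 \right)} + I{\left(0 \right)}} = \sqrt{\left(-22 + 9^{2}\right) + \sqrt{2} \sqrt{0}} = \sqrt{\left(-22 + 81\right) + \sqrt{2} \cdot 0} = \sqrt{59 + 0} = \sqrt{59}$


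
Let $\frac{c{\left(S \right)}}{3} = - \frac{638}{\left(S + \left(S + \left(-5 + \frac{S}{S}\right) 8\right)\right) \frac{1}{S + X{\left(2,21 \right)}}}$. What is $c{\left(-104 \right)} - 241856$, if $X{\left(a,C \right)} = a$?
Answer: $- \frac{4853389}{20} \approx -2.4267 \cdot 10^{5}$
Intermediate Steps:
$c{\left(S \right)} = - \frac{1914 \left(2 + S\right)}{-32 + 2 S}$ ($c{\left(S \right)} = 3 \left(- \frac{638}{\left(S + \left(S + \left(-5 + \frac{S}{S}\right) 8\right)\right) \frac{1}{S + 2}}\right) = 3 \left(- \frac{638}{\left(S + \left(S + \left(-5 + 1\right) 8\right)\right) \frac{1}{2 + S}}\right) = 3 \left(- \frac{638}{\left(S + \left(S - 32\right)\right) \frac{1}{2 + S}}\right) = 3 \left(- \frac{638}{\left(S + \left(-32 + S\right)\right) \frac{1}{2 + S}}\right) = 3 \left(- \frac{638}{\left(-32 + 2 S\right) \frac{1}{2 + S}}\right) = 3 \left(- \frac{638}{\frac{1}{2 + S} \left(-32 + 2 S\right)}\right) = 3 \left(- 638 \frac{2 + S}{-32 + 2 S}\right) = 3 \left(- \frac{638 \left(2 + S\right)}{-32 + 2 S}\right) = - \frac{1914 \left(2 + S\right)}{-32 + 2 S}$)
$c{\left(-104 \right)} - 241856 = \frac{957 \left(-2 - -104\right)}{-16 - 104} - 241856 = \frac{957 \left(-2 + 104\right)}{-120} - 241856 = 957 \left(- \frac{1}{120}\right) 102 - 241856 = - \frac{16269}{20} - 241856 = - \frac{4853389}{20}$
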